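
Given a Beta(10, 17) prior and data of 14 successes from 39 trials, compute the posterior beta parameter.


Number of failures = 39 - 14 = 25
Posterior beta = 17 + 25 = 42

42


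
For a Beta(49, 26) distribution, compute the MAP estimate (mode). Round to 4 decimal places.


MAP = mode = (a-1)/(a+b-2)
= (49-1)/(49+26-2)
= 48/73 = 0.6575

0.6575


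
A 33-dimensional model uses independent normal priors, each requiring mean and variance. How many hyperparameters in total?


Per parameter: 2 (mean and variance).
Total = 33 * 2 = 66

66


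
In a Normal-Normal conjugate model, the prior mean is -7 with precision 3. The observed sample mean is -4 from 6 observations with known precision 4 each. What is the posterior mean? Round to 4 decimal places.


Posterior precision = tau0 + n*tau = 3 + 6*4 = 27
Posterior mean = (tau0*mu0 + n*tau*xbar) / posterior_precision
= (3*-7 + 6*4*-4) / 27
= -117 / 27 = -4.3333

-4.3333


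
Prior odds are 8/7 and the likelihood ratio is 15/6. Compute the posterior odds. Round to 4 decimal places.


Posterior odds = prior odds * likelihood ratio
= (8/7) * (15/6)
= 120 / 42
= 2.8571

2.8571


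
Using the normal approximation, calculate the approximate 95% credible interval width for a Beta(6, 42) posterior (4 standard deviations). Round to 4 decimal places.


Var(Beta) = 6*42/(48^2 * 49) = 0.0022
SD = 0.0472
Width ~ 4*SD = 0.189

0.189


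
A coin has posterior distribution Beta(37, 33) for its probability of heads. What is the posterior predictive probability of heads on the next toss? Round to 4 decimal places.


Posterior predictive = E[theta] = alpha/(alpha+beta)
= 37/70
= 0.5286

0.5286


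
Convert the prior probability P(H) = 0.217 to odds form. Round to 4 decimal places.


P(not H) = 1 - 0.217 = 0.783
Odds = 0.217 / 0.783 = 0.2771

0.2771


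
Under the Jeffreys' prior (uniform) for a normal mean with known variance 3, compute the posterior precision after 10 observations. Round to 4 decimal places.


Prior precision = 0 (flat prior).
Post. prec. = 0 + n/var = 10/3 = 3.3333

3.3333


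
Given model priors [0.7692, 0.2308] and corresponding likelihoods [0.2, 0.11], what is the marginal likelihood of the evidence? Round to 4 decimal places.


P(E) = sum_i P(M_i) P(E|M_i)
= 0.1538 + 0.0254
= 0.1792

0.1792


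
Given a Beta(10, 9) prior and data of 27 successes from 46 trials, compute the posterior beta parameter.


Number of failures = 46 - 27 = 19
Posterior beta = 9 + 19 = 28

28


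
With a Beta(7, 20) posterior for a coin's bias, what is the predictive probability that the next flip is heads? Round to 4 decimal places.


The predictive probability equals the posterior mean.
P(next = heads) = alpha / (alpha + beta)
= 7 / 27 = 0.2593

0.2593


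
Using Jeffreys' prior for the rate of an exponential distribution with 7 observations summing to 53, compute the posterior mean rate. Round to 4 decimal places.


Jeffreys' prior leads to posterior Gamma(7, 53).
Mean = 7/53 = 0.1321

0.1321


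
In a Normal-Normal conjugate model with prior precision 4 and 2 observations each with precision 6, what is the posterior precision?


Posterior precision = prior precision + n * observation precision
= 4 + 2 * 6
= 4 + 12 = 16

16


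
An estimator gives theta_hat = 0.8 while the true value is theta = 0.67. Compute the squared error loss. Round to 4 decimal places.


The squared error loss is (theta_hat - theta)^2
= (0.8 - 0.67)^2
= (0.13)^2 = 0.0169

0.0169


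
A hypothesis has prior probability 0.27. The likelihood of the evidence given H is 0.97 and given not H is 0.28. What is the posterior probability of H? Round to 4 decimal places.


Using Bayes' theorem:
P(E) = 0.27 * 0.97 + 0.73 * 0.28
P(E) = 0.4663
P(H|E) = (0.27 * 0.97) / 0.4663 = 0.5617

0.5617


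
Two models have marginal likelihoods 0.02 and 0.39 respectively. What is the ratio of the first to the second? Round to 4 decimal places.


Evidence ratio = 0.02 / 0.39
= 0.0513

0.0513


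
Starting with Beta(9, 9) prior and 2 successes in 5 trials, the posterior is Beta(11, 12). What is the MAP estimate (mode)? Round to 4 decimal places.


The mode of Beta(a, b) when a > 1 and b > 1 is (a-1)/(a+b-2)
= (11 - 1) / (11 + 12 - 2)
= 10 / 21
= 0.4762

0.4762


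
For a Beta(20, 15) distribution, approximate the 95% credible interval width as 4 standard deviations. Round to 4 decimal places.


Variance of Beta(a,b) = ab / ((a+b)^2 * (a+b+1))
= 20*15 / ((35)^2 * 36)
= 0.0068
SD = sqrt(0.0068) = 0.0825
Width = 4 * SD = 0.3299

0.3299


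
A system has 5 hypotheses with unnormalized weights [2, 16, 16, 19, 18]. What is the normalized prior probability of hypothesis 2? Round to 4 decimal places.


The normalized prior is the weight divided by the total.
Total weight = 71
P(H2) = 16 / 71 = 0.2254

0.2254


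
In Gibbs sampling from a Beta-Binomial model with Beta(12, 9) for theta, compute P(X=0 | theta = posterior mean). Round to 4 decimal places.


Posterior mean = alpha/(alpha+beta) = 12/21 = 0.5714
P(X=0|theta=mean) = 1 - theta = 0.4286

0.4286


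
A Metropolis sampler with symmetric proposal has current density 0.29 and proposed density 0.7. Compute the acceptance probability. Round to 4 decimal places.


For symmetric proposals, acceptance = min(1, pi(x*)/pi(x))
= min(1, 0.7/0.29)
= min(1, 2.4138) = 1.0

1.0


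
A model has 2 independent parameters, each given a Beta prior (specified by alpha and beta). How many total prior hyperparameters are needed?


Each Beta prior needs 2 hyperparameters (alpha and beta).
Total = 2 * 2 = 4

4


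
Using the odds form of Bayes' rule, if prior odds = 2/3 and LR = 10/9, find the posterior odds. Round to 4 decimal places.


Bayes' rule in odds form: posterior odds = prior odds * LR
= (2 * 10) / (3 * 9)
= 20/27 = 0.7407

0.7407


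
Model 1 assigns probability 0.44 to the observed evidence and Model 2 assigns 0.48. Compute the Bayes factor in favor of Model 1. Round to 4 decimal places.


BF = P(data|M1) / P(data|M2)
= 0.44 / 0.48 = 0.9167

0.9167


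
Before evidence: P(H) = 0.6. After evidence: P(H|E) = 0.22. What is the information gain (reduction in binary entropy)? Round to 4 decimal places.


Prior entropy = 0.971
Posterior entropy = 0.7602
Information gain = 0.971 - 0.7602 = 0.2108

0.2108


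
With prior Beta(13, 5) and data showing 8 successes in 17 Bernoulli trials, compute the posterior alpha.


Conjugate update: alpha_posterior = alpha_prior + k
= 13 + 8 = 21

21


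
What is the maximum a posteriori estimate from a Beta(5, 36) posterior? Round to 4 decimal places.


The MAP estimate equals the mode of the distribution.
Mode of Beta(a,b) = (a-1)/(a+b-2)
= 4/39
= 0.1026

0.1026


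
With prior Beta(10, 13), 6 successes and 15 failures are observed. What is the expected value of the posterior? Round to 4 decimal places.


Posterior = Beta(16, 28)
E[theta] = alpha/(alpha+beta)
= 16/44 = 0.3636

0.3636


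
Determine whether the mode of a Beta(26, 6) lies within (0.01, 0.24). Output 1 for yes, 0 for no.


First find the mode: (a-1)/(a+b-2) = 0.8333
Is 0.8333 in (0.01, 0.24)? 0

0


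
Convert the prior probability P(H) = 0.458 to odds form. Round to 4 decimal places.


P(not H) = 1 - 0.458 = 0.542
Odds = 0.458 / 0.542 = 0.845

0.845


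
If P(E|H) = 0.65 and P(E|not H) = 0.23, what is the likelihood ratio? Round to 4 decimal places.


Likelihood ratio = P(E|H) / P(E|not H)
= 0.65 / 0.23
= 2.8261

2.8261


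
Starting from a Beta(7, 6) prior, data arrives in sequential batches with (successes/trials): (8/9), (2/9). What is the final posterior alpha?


In sequential Bayesian updating, we sum all successes.
Total successes = 10
Final alpha = 7 + 10 = 17

17


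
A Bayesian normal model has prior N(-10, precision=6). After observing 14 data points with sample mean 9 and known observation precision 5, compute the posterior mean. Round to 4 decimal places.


Posterior mean = (prior_precision * prior_mean + n * data_precision * data_mean) / (prior_precision + n * data_precision)
Numerator = 6*-10 + 14*5*9 = 570
Denominator = 6 + 14*5 = 76
Posterior mean = 7.5

7.5


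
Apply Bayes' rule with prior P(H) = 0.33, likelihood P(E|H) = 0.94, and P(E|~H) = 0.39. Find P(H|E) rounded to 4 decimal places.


Step 1: Compute marginal P(E) = P(E|H)P(H) + P(E|~H)P(~H)
= 0.94*0.33 + 0.39*0.67 = 0.5715
Step 2: P(H|E) = P(E|H)P(H)/P(E) = 0.3102/0.5715
= 0.5428

0.5428


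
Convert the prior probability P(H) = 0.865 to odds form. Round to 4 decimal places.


P(not H) = 1 - 0.865 = 0.135
Odds = 0.865 / 0.135 = 6.4074

6.4074


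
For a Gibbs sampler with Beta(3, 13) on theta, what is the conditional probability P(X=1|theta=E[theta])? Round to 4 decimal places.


E[theta] = 3/(3+13) = 0.1875
P(X=1|theta) = theta = 0.1875

0.1875


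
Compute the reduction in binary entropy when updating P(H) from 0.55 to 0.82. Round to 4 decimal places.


H_before = -p*log2(p) - (1-p)*log2(1-p) for p=0.55: 0.9928
H_after for p=0.82: 0.6801
Reduction = 0.9928 - 0.6801 = 0.3127

0.3127


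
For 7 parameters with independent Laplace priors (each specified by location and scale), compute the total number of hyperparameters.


A Laplace prior has 2 hyperparameters per parameter.
Total = 7 * 2 = 14

14


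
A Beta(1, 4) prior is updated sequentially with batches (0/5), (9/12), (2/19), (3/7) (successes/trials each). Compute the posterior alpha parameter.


Sequential conjugate updating is equivalent to a single batch update.
Total successes across all batches = 14
alpha_posterior = alpha_prior + total_successes = 1 + 14
= 15

15


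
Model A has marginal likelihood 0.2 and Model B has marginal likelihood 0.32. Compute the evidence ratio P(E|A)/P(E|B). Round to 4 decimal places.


Evidence ratio = P(E|A) / P(E|B)
= 0.2 / 0.32
= 0.625

0.625


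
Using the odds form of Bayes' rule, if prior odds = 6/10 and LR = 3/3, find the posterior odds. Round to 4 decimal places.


Bayes' rule in odds form: posterior odds = prior odds * LR
= (6 * 3) / (10 * 3)
= 18/30 = 0.6

0.6


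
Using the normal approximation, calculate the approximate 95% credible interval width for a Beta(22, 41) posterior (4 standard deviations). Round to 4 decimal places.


Var(Beta) = 22*41/(63^2 * 64) = 0.0036
SD = 0.0596
Width ~ 4*SD = 0.2384

0.2384


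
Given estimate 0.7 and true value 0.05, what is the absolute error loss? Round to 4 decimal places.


Absolute error = |estimate - true|
= |0.65| = 0.65

0.65


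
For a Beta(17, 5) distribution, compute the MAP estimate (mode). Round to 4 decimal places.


MAP = mode = (a-1)/(a+b-2)
= (17-1)/(17+5-2)
= 16/20 = 0.8

0.8


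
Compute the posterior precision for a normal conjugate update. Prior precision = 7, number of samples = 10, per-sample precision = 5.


tau_post = tau_0 + n * tau
= 7 + 10 * 5 = 57

57


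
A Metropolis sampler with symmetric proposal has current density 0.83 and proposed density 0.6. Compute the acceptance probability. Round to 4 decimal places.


For symmetric proposals, acceptance = min(1, pi(x*)/pi(x))
= min(1, 0.6/0.83)
= min(1, 0.7229) = 0.7229

0.7229


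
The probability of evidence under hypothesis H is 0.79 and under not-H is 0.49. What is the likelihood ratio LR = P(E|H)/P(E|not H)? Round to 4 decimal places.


LR = 0.79 / 0.49
= 1.6122

1.6122


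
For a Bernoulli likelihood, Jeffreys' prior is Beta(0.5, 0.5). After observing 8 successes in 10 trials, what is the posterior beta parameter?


Jeffreys' prior for Bernoulli is Beta(0.5, 0.5).
Posterior is Beta(0.5 + k, 0.5 + n - k).
Posterior beta = 0.5 + (n - k) = 0.5 + 2 = 2.5

2.5


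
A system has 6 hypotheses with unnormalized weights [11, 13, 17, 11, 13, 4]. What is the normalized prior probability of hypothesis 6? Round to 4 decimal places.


The normalized prior is the weight divided by the total.
Total weight = 69
P(H6) = 4 / 69 = 0.058

0.058


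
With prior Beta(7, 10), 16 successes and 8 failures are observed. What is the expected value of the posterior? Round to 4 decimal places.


Posterior = Beta(23, 18)
E[theta] = alpha/(alpha+beta)
= 23/41 = 0.561

0.561


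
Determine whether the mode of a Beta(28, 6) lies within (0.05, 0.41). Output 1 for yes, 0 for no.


First find the mode: (a-1)/(a+b-2) = 0.8438
Is 0.8438 in (0.05, 0.41)? 0

0


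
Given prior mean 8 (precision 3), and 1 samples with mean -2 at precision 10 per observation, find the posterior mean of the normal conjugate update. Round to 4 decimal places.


The posterior mean is a precision-weighted average of prior and data.
Post. prec. = 3 + 10 = 13
Post. mean = (24 + -20)/13 = 4/13 = 0.3077

0.3077


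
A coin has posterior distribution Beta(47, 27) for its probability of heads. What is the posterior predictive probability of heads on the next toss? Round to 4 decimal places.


Posterior predictive = E[theta] = alpha/(alpha+beta)
= 47/74
= 0.6351

0.6351


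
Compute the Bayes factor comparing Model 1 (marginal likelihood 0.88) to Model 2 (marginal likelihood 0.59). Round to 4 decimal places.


BF12 = marginal likelihood of M1 / marginal likelihood of M2
= 0.88/0.59
= 1.4915

1.4915


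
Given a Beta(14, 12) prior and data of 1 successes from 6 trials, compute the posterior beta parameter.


Number of failures = 6 - 1 = 5
Posterior beta = 12 + 5 = 17

17


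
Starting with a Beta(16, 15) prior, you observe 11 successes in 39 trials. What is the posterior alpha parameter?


For a Beta-Binomial conjugate model:
Posterior alpha = prior alpha + number of successes
= 16 + 11 = 27

27


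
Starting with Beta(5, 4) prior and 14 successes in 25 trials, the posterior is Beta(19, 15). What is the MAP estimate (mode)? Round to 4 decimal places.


The mode of Beta(a, b) when a > 1 and b > 1 is (a-1)/(a+b-2)
= (19 - 1) / (19 + 15 - 2)
= 18 / 32
= 0.5625

0.5625


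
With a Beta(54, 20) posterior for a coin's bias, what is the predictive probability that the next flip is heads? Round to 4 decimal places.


The predictive probability equals the posterior mean.
P(next = heads) = alpha / (alpha + beta)
= 54 / 74 = 0.7297

0.7297


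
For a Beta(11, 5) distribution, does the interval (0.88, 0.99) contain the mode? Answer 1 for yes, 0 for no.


Mode of Beta(a,b) = (a-1)/(a+b-2)
= (11-1)/(11+5-2) = 0.7143
Check: 0.88 <= 0.7143 <= 0.99?
Result: 0

0


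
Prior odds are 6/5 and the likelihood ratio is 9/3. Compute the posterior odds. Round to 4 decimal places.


Posterior odds = prior odds * likelihood ratio
= (6/5) * (9/3)
= 54 / 15
= 3.6

3.6


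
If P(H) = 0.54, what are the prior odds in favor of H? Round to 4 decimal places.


Prior odds = P(H) / (1 - P(H))
= 0.54 / 0.46
= 1.1739

1.1739


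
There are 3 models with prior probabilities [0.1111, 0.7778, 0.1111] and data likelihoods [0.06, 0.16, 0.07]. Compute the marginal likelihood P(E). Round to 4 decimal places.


P(E) = sum over models of P(M_i) * P(E|M_i)
= 0.1111*0.06 + 0.7778*0.16 + 0.1111*0.07
= 0.1389

0.1389


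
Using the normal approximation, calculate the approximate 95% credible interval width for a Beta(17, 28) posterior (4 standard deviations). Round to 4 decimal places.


Var(Beta) = 17*28/(45^2 * 46) = 0.0051
SD = 0.0715
Width ~ 4*SD = 0.2859

0.2859


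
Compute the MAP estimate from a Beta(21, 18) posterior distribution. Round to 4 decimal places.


MAP = mode of Beta distribution
= (alpha - 1)/(alpha + beta - 2)
= (21-1)/(21+18-2)
= 20/37 = 0.5405

0.5405


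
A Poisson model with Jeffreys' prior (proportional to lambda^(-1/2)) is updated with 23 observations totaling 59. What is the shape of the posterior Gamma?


Posterior = Gamma(0.5 + S, n)
= Gamma(0.5 + 59, 23)
Posterior shape = 0.5 + S = 0.5 + 59 = 59.5

59.5


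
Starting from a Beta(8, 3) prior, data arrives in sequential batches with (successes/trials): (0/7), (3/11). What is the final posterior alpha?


In sequential Bayesian updating, we sum all successes.
Total successes = 3
Final alpha = 8 + 3 = 11

11


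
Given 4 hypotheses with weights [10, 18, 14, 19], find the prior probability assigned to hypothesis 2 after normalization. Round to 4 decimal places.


To normalize, divide each weight by the sum of all weights.
Sum = 61
Prior(H2) = 18/61 = 0.2951

0.2951


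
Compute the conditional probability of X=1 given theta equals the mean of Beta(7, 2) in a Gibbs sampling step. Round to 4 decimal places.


Mean of Beta(7, 2) = 0.7778
P(X=1 | theta=0.7778) = 0.7778

0.7778


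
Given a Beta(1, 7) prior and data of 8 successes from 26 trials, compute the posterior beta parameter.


Number of failures = 26 - 8 = 18
Posterior beta = 7 + 18 = 25

25


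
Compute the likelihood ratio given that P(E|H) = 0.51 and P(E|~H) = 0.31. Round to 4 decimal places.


LR = P(E|H) / P(E|~H)
= 0.51 / 0.31 = 1.6452

1.6452


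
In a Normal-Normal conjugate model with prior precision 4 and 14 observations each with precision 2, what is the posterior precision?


Posterior precision = prior precision + n * observation precision
= 4 + 14 * 2
= 4 + 28 = 32

32


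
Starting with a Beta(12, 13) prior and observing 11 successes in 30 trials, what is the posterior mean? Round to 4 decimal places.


Posterior parameters: alpha = 12 + 11 = 23
beta = 13 + 19 = 32
Posterior mean = alpha / (alpha + beta) = 23 / 55
= 0.4182

0.4182


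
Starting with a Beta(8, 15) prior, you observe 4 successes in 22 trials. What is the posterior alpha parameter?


For a Beta-Binomial conjugate model:
Posterior alpha = prior alpha + number of successes
= 8 + 4 = 12

12


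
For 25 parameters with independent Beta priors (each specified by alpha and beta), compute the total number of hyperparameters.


A Beta prior has 2 hyperparameters per parameter.
Total = 25 * 2 = 50

50


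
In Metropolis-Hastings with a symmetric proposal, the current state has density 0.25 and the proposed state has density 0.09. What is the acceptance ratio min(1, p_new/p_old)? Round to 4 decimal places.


Ratio = p_new / p_old = 0.09 / 0.25 = 0.36
Acceptance = min(1, 0.36) = 0.36

0.36


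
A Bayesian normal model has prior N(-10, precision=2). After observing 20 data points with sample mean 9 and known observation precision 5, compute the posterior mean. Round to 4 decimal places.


Posterior mean = (prior_precision * prior_mean + n * data_precision * data_mean) / (prior_precision + n * data_precision)
Numerator = 2*-10 + 20*5*9 = 880
Denominator = 2 + 20*5 = 102
Posterior mean = 8.6275

8.6275


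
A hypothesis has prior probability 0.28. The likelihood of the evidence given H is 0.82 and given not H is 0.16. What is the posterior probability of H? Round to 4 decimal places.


Using Bayes' theorem:
P(E) = 0.28 * 0.82 + 0.72 * 0.16
P(E) = 0.3448
P(H|E) = (0.28 * 0.82) / 0.3448 = 0.6659

0.6659


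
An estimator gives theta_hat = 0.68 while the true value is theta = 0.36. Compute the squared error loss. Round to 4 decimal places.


The squared error loss is (theta_hat - theta)^2
= (0.68 - 0.36)^2
= (0.32)^2 = 0.1024

0.1024


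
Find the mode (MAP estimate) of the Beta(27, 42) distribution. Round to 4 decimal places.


For Beta(a,b) with a,b > 1:
Mode = (a-1)/(a+b-2) = (27-1)/(69-2)
= 26/67 = 0.3881

0.3881


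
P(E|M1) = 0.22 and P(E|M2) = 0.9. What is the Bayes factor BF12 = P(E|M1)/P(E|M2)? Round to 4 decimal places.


Bayes factor BF12 = P(E|M1) / P(E|M2)
= 0.22 / 0.9
= 0.2444

0.2444


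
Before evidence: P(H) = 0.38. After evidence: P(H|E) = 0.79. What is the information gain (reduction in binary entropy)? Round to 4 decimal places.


Prior entropy = 0.958
Posterior entropy = 0.7415
Information gain = 0.958 - 0.7415 = 0.2166

0.2166


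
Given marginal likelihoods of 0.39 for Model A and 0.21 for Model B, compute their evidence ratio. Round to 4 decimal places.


Ratio = ML(A) / ML(B) = 0.39/0.21
= 1.8571

1.8571


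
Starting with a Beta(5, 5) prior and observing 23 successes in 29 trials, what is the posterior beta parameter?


Posterior beta = prior beta + failures
Failures = 29 - 23 = 6
beta_post = 5 + 6 = 11

11


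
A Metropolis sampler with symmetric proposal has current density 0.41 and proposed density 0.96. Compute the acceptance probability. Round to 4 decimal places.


For symmetric proposals, acceptance = min(1, pi(x*)/pi(x))
= min(1, 0.96/0.41)
= min(1, 2.3415) = 1.0

1.0


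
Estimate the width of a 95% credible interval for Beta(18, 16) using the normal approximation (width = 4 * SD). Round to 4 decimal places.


For Beta(a,b): Var = ab/((a+b)^2(a+b+1))
Var = 0.0071, SD = 0.0844
Approximate 95% CI width = 4 * 0.0844 = 0.3375

0.3375


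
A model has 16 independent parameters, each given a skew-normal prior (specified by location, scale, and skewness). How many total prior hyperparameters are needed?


Each skew-normal prior needs 3 hyperparameters (location, scale, and skewness).
Total = 3 * 16 = 48

48


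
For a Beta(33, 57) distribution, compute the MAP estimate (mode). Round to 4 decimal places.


MAP = mode = (a-1)/(a+b-2)
= (33-1)/(33+57-2)
= 32/88 = 0.3636

0.3636


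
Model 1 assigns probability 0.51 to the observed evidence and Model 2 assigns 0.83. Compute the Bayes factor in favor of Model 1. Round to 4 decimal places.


BF = P(data|M1) / P(data|M2)
= 0.51 / 0.83 = 0.6145

0.6145


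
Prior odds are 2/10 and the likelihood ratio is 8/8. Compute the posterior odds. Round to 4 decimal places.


Posterior odds = prior odds * likelihood ratio
= (2/10) * (8/8)
= 16 / 80
= 0.2

0.2


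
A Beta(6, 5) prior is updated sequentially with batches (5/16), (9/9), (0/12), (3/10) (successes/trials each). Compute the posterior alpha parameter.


Sequential conjugate updating is equivalent to a single batch update.
Total successes across all batches = 17
alpha_posterior = alpha_prior + total_successes = 6 + 17
= 23

23


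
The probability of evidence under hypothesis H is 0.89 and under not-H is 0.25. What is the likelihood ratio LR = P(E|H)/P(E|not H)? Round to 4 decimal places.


LR = 0.89 / 0.25
= 3.56

3.56


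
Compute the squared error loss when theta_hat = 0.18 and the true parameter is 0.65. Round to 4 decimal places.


L = (theta_hat - theta_true)^2
= (0.18 - 0.65)^2
= -0.47^2 = 0.2209

0.2209


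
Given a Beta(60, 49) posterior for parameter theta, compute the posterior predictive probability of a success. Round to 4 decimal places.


For a Beta-Bernoulli model, the predictive probability is the mean:
P(success) = 60/(60+49) = 60/109 = 0.5505

0.5505


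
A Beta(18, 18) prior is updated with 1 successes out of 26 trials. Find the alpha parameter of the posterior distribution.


In the Beta-Binomial conjugate update:
alpha_post = alpha_prior + successes
= 18 + 1
= 19

19


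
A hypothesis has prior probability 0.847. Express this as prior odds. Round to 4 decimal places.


Odds = P(H) / P(not H) = 0.847 / 0.153
= 5.5359

5.5359


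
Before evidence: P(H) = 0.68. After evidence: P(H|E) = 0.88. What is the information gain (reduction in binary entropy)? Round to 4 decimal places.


Prior entropy = 0.9044
Posterior entropy = 0.5294
Information gain = 0.9044 - 0.5294 = 0.375

0.375


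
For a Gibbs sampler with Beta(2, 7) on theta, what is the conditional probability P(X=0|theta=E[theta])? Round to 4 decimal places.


E[theta] = 2/(2+7) = 0.2222
P(X=0|theta) = 1 - theta = 0.7778

0.7778


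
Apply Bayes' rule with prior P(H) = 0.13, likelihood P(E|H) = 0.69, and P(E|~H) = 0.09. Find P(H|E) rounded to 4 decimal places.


Step 1: Compute marginal P(E) = P(E|H)P(H) + P(E|~H)P(~H)
= 0.69*0.13 + 0.09*0.87 = 0.168
Step 2: P(H|E) = P(E|H)P(H)/P(E) = 0.0897/0.168
= 0.5339

0.5339


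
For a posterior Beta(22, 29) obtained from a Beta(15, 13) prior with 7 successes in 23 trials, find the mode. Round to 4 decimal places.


Mode = (alpha - 1) / (alpha + beta - 2)
= 21 / 49
= 0.4286

0.4286


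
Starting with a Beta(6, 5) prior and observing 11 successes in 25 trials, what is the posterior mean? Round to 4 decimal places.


Posterior parameters: alpha = 6 + 11 = 17
beta = 5 + 14 = 19
Posterior mean = alpha / (alpha + beta) = 17 / 36
= 0.4722

0.4722


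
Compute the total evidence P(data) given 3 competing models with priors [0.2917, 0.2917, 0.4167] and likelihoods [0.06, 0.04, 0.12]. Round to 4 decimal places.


Marginal likelihood = sum P(model_i) * P(data|model_i)
Model 1: 0.2917 * 0.06 = 0.0175
Model 2: 0.2917 * 0.04 = 0.0117
Model 3: 0.4167 * 0.12 = 0.05
Total = 0.0792

0.0792


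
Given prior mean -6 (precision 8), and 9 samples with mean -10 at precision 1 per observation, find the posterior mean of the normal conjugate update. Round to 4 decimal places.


The posterior mean is a precision-weighted average of prior and data.
Post. prec. = 8 + 9 = 17
Post. mean = (-48 + -90)/17 = -138/17 = -8.1176

-8.1176


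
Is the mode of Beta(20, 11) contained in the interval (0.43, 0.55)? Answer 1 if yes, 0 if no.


Mode = (a-1)/(a+b-2) = 19/29 = 0.6552
Interval: (0.43, 0.55)
Contains mode? 0

0


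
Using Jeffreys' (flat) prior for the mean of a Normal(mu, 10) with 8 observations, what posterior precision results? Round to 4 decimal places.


Flat prior means prior precision is 0.
Posterior precision = n / sigma^2 = 8/10 = 0.8

0.8


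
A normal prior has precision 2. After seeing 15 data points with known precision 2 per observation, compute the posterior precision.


In the conjugate normal model, precisions add:
tau_posterior = tau_prior + n * tau_data
= 2 + 15*2 = 32

32


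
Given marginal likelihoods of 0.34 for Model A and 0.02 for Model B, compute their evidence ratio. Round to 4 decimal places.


Ratio = ML(A) / ML(B) = 0.34/0.02
= 17.0

17.0


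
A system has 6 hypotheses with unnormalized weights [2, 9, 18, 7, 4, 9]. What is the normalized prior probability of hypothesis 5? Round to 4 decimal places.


The normalized prior is the weight divided by the total.
Total weight = 49
P(H5) = 4 / 49 = 0.0816

0.0816


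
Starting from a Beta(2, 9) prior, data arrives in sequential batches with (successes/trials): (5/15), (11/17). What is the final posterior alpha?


In sequential Bayesian updating, we sum all successes.
Total successes = 16
Final alpha = 2 + 16 = 18

18


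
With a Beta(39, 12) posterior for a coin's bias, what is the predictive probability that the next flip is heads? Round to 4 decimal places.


The predictive probability equals the posterior mean.
P(next = heads) = alpha / (alpha + beta)
= 39 / 51 = 0.7647

0.7647


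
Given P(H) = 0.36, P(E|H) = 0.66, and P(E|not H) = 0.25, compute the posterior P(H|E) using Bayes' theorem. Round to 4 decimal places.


By Bayes' theorem: P(H|E) = P(E|H)*P(H) / P(E)
P(E) = P(E|H)*P(H) + P(E|not H)*P(not H)
P(E) = 0.66*0.36 + 0.25*0.64 = 0.3976
P(H|E) = 0.66*0.36 / 0.3976 = 0.5976

0.5976


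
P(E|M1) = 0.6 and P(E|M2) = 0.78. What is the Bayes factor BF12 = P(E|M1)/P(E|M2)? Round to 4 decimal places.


Bayes factor BF12 = P(E|M1) / P(E|M2)
= 0.6 / 0.78
= 0.7692

0.7692


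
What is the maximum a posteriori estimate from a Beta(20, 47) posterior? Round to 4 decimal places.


The MAP estimate equals the mode of the distribution.
Mode of Beta(a,b) = (a-1)/(a+b-2)
= 19/65
= 0.2923

0.2923


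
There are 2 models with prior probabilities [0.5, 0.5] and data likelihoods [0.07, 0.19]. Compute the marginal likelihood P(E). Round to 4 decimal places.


P(E) = sum over models of P(M_i) * P(E|M_i)
= 0.5*0.07 + 0.5*0.19
= 0.13

0.13


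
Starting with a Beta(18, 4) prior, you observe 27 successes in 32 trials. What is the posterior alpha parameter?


For a Beta-Binomial conjugate model:
Posterior alpha = prior alpha + number of successes
= 18 + 27 = 45

45


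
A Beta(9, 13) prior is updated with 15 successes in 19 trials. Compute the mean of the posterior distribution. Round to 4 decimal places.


After update: Beta(24, 17)
Mean = 24 / (24 + 17) = 24 / 41
= 0.5854

0.5854


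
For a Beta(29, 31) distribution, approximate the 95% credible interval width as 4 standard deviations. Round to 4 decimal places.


Variance of Beta(a,b) = ab / ((a+b)^2 * (a+b+1))
= 29*31 / ((60)^2 * 61)
= 0.0041
SD = sqrt(0.0041) = 0.064
Width = 4 * SD = 0.2559

0.2559


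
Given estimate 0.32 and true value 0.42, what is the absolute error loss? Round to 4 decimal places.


Absolute error = |estimate - true|
= |-0.1| = 0.1

0.1


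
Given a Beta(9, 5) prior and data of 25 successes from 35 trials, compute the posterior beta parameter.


Number of failures = 35 - 25 = 10
Posterior beta = 5 + 10 = 15

15


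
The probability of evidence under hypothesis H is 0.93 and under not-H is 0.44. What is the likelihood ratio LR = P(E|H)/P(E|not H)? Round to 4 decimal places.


LR = 0.93 / 0.44
= 2.1136

2.1136


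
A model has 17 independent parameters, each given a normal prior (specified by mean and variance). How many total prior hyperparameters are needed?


Each normal prior needs 2 hyperparameters (mean and variance).
Total = 2 * 17 = 34

34


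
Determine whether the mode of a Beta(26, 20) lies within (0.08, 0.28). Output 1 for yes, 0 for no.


First find the mode: (a-1)/(a+b-2) = 0.5682
Is 0.5682 in (0.08, 0.28)? 0

0


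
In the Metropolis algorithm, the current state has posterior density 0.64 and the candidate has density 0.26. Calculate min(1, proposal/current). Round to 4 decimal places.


Ratio = 0.26/0.64 = 0.4062
Acceptance probability = min(1, 0.4062)
= 0.4062

0.4062


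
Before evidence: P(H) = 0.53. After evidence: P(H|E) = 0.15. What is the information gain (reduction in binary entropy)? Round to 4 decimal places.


Prior entropy = 0.9974
Posterior entropy = 0.6098
Information gain = 0.9974 - 0.6098 = 0.3876

0.3876


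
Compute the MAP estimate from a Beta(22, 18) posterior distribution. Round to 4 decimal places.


MAP = mode of Beta distribution
= (alpha - 1)/(alpha + beta - 2)
= (22-1)/(22+18-2)
= 21/38 = 0.5526

0.5526


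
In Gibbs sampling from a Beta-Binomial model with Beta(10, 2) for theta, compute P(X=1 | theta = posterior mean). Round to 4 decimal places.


Posterior mean = alpha/(alpha+beta) = 10/12 = 0.8333
P(X=1|theta=mean) = theta = 0.8333

0.8333


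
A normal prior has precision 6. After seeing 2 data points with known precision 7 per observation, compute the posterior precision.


In the conjugate normal model, precisions add:
tau_posterior = tau_prior + n * tau_data
= 6 + 2*7 = 20

20


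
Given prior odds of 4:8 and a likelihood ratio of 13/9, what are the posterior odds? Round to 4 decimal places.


Posterior odds = prior odds * LR
Prior odds = 4/8 = 0.5
LR = 13/9 = 1.4444
Posterior odds = 0.5 * 1.4444 = 0.7222

0.7222


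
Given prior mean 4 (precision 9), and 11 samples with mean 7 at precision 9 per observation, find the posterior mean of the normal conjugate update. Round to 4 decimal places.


The posterior mean is a precision-weighted average of prior and data.
Post. prec. = 9 + 99 = 108
Post. mean = (36 + 693)/108 = 729/108 = 6.75

6.75


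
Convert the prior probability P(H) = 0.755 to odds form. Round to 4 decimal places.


P(not H) = 1 - 0.755 = 0.245
Odds = 0.755 / 0.245 = 3.0816

3.0816


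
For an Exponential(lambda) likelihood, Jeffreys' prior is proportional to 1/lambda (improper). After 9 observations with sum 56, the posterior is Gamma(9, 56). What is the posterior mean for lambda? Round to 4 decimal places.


Posterior = Gamma(n, sum_x) = Gamma(9, 56)
Posterior mean = shape/rate = 9/56
= 0.1607

0.1607


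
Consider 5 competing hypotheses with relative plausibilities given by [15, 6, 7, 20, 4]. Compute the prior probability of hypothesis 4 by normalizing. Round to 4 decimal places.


Sum of weights = 15 + 6 + 7 + 20 + 4 = 52
Normalized prior for H4 = 20 / 52
= 0.3846

0.3846


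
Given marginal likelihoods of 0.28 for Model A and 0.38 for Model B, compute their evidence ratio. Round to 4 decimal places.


Ratio = ML(A) / ML(B) = 0.28/0.38
= 0.7368

0.7368


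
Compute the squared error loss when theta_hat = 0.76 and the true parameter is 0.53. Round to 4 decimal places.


L = (theta_hat - theta_true)^2
= (0.76 - 0.53)^2
= 0.23^2 = 0.0529

0.0529


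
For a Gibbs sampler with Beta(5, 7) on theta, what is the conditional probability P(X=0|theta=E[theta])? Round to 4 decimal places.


E[theta] = 5/(5+7) = 0.4167
P(X=0|theta) = 1 - theta = 0.5833

0.5833


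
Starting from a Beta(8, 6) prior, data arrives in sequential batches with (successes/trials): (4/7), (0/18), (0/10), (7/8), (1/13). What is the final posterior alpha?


In sequential Bayesian updating, we sum all successes.
Total successes = 12
Final alpha = 8 + 12 = 20

20


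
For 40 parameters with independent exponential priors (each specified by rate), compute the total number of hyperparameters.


A exponential prior has 1 hyperparameter per parameter.
Total = 40 * 1 = 40

40


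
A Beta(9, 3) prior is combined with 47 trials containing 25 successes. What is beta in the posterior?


In conjugate updating:
beta_posterior = beta_prior + (n - k)
= 3 + (47 - 25)
= 3 + 22 = 25

25


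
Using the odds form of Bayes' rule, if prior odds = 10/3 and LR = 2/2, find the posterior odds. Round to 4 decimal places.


Bayes' rule in odds form: posterior odds = prior odds * LR
= (10 * 2) / (3 * 2)
= 20/6 = 3.3333

3.3333


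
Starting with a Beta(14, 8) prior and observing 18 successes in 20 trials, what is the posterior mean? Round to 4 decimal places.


Posterior parameters: alpha = 14 + 18 = 32
beta = 8 + 2 = 10
Posterior mean = alpha / (alpha + beta) = 32 / 42
= 0.7619

0.7619


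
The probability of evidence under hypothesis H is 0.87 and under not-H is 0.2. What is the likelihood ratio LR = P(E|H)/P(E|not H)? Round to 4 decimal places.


LR = 0.87 / 0.2
= 4.35

4.35


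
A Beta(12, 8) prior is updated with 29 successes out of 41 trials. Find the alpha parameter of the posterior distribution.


In the Beta-Binomial conjugate update:
alpha_post = alpha_prior + successes
= 12 + 29
= 41

41


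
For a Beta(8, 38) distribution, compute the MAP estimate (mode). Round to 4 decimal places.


MAP = mode = (a-1)/(a+b-2)
= (8-1)/(8+38-2)
= 7/44 = 0.1591

0.1591


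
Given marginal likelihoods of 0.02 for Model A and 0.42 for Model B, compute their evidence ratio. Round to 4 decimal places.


Ratio = ML(A) / ML(B) = 0.02/0.42
= 0.0476

0.0476


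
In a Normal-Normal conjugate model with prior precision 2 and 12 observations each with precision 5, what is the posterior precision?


Posterior precision = prior precision + n * observation precision
= 2 + 12 * 5
= 2 + 60 = 62

62


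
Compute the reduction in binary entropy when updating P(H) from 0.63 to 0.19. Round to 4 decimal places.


H_before = -p*log2(p) - (1-p)*log2(1-p) for p=0.63: 0.9507
H_after for p=0.19: 0.7015
Reduction = 0.9507 - 0.7015 = 0.2492

0.2492


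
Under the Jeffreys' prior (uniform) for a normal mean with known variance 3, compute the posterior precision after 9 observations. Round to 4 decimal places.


Prior precision = 0 (flat prior).
Post. prec. = 0 + n/var = 9/3 = 3.0

3.0


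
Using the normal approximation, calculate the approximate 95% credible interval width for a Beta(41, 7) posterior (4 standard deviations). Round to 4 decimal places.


Var(Beta) = 41*7/(48^2 * 49) = 0.0025
SD = 0.0504
Width ~ 4*SD = 0.2017

0.2017


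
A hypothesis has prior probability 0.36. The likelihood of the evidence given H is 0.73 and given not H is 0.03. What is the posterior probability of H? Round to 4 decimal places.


Using Bayes' theorem:
P(E) = 0.36 * 0.73 + 0.64 * 0.03
P(E) = 0.282
P(H|E) = (0.36 * 0.73) / 0.282 = 0.9319

0.9319


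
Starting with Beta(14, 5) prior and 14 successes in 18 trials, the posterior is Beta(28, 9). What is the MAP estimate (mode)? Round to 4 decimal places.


The mode of Beta(a, b) when a > 1 and b > 1 is (a-1)/(a+b-2)
= (28 - 1) / (28 + 9 - 2)
= 27 / 35
= 0.7714

0.7714


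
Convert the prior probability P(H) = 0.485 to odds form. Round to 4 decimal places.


P(not H) = 1 - 0.485 = 0.515
Odds = 0.485 / 0.515 = 0.9417

0.9417


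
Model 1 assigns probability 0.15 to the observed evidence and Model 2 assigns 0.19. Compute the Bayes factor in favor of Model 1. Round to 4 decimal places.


BF = P(data|M1) / P(data|M2)
= 0.15 / 0.19 = 0.7895

0.7895


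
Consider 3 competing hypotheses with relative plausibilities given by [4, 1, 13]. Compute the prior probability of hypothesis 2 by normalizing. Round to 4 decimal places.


Sum of weights = 4 + 1 + 13 = 18
Normalized prior for H2 = 1 / 18
= 0.0556

0.0556


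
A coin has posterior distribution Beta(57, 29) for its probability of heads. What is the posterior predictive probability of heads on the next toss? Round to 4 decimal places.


Posterior predictive = E[theta] = alpha/(alpha+beta)
= 57/86
= 0.6628

0.6628


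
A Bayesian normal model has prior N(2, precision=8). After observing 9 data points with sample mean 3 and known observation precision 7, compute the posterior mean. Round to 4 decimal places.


Posterior mean = (prior_precision * prior_mean + n * data_precision * data_mean) / (prior_precision + n * data_precision)
Numerator = 8*2 + 9*7*3 = 205
Denominator = 8 + 9*7 = 71
Posterior mean = 2.8873

2.8873


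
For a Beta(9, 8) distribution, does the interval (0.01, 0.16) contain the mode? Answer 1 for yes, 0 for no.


Mode of Beta(a,b) = (a-1)/(a+b-2)
= (9-1)/(9+8-2) = 0.5333
Check: 0.01 <= 0.5333 <= 0.16?
Result: 0

0


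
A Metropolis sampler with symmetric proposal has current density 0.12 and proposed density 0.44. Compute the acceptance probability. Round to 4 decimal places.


For symmetric proposals, acceptance = min(1, pi(x*)/pi(x))
= min(1, 0.44/0.12)
= min(1, 3.6667) = 1.0

1.0


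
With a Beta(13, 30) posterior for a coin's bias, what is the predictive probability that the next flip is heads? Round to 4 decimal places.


The predictive probability equals the posterior mean.
P(next = heads) = alpha / (alpha + beta)
= 13 / 43 = 0.3023

0.3023


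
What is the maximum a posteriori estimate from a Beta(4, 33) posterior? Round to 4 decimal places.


The MAP estimate equals the mode of the distribution.
Mode of Beta(a,b) = (a-1)/(a+b-2)
= 3/35
= 0.0857

0.0857


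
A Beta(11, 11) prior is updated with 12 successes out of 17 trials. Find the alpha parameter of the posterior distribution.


In the Beta-Binomial conjugate update:
alpha_post = alpha_prior + successes
= 11 + 12
= 23

23


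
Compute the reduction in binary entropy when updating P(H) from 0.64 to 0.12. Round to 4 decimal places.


H_before = -p*log2(p) - (1-p)*log2(1-p) for p=0.64: 0.9427
H_after for p=0.12: 0.5294
Reduction = 0.9427 - 0.5294 = 0.4133

0.4133


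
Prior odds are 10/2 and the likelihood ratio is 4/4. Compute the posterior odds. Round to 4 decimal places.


Posterior odds = prior odds * likelihood ratio
= (10/2) * (4/4)
= 40 / 8
= 5.0

5.0


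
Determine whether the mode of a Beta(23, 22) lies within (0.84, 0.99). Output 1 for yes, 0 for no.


First find the mode: (a-1)/(a+b-2) = 0.5116
Is 0.5116 in (0.84, 0.99)? 0

0


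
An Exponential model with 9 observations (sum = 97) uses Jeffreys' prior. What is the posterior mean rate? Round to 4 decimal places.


Posterior Gamma(9, 97)
E[lambda] = 9/97 = 0.0928

0.0928


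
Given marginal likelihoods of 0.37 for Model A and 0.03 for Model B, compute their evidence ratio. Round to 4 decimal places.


Ratio = ML(A) / ML(B) = 0.37/0.03
= 12.3333

12.3333
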